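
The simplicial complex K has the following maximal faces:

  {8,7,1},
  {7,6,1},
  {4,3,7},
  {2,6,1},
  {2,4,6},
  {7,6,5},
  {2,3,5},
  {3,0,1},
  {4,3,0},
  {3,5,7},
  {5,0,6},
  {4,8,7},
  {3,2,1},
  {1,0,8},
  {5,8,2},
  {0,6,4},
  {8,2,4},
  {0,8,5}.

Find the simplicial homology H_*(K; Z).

H_0 = Z,  H_1 = Z^2,  H_2 = Z.

Order the vertices as 0 < 1 < 2 < 3 < 4 < 5 < 6 < 7 < 8. Listing each simplex with vertices in this order, K has dimension 2 with simplices:

  0-simplices (9): [0], [1], [2], [3], [4], [5], [6], [7], [8]
  1-simplices (27): (27 of them)
  2-simplices (18): [0,1,3], [0,1,8], [0,3,4], [0,4,6], [0,5,6], [0,5,8], [1,2,3], [1,2,6], [1,6,7], [1,7,8], [2,3,5], [2,4,6], [2,4,8], [2,5,8], [3,4,7], [3,5,7], [4,7,8], [5,6,7]

giving chain groups C_0 ≅ Z^9, C_1 ≅ Z^27, C_2 ≅ Z^18.

The boundary map ∂_1: C_1 → C_0 sends each edge [p,q] (with p < q) to q − p. For instance
  ∂[0,3] = [3] − [0].
The 9×27 boundary matrix has rank 8 and Smith normal form diag(1,1,1,1,1,1,1,1).

Boundary ∂_2: C_2 → C_1 sends each 2-simplex [p,q,r] to [q,r] − [p,r] + [p,q]. For instance
  ∂[1,7,8] = [7,8] − [1,8] + [1,7],
  ∂[0,4,6] = [4,6] − [0,6] + [0,4].
As a 27×18 matrix over Z this has rank 17, with invariant factors (1,1,1,1,1,1,1,1,1,1,1,1,1,1,1,1,1).

Computing H_k = (kernel of ∂_k) / (image of ∂_{k+1}):

  H_0: rank C_0 − rank ∂_1 = 9 − 8 = 1, and the invariant factors of ∂_1 are all 1, so H_0 = Z.
  H_1: rank ker ∂_1 − rank ∂_2 = (27 − 8) − 17 = 2, and the invariant factors of ∂_2 are all 1, so H_1 = Z^2.
  H_2: rank ker ∂_2 − rank ∂_3 = (18 − 17) − 0 = 1, and there is no ∂_3, so H_2 = Z.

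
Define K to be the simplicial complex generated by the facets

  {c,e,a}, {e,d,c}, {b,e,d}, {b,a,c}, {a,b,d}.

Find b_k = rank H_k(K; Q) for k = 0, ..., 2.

b_0 = 1, b_1 = 1, b_2 = 0.

Fix the vertex order a < b < c < d < e and write every simplex with vertices in increasing order. Then dim K = 2 and the simplices of K are:

  0-simplices (5): a, b, c, d, e
  1-simplices (10): ab, ac, ad, ae, bc, bd, be, cd, ce, de
  2-simplices (5): abc, abd, ace, bde, cde

so the chain groups are C_0 ≅ Z^5, C_1 ≅ Z^10, C_2 ≅ Z^5.

The boundary map ∂_1: C_1 → C_0 maps an edge to its endpoints' difference, ∂[p,q] = q − p. For instance
  ∂de = e − d.
The 5×10 boundary matrix has rank 4 and Smith normal form diag(1,1,1,1).

∂_2: C_2 → C_1 acts by ∂[p,q,r] = [q,r] − [p,r] + [p,q]. For instance
  ∂abc = bc − ac + ab,
  ∂ace = ce − ae + ac.
As a 10×5 matrix over Z this has rank 5, with invariant factors (1,1,1,1,1).

From H_k ≅ ker(∂_k) / im(∂_{k+1}) we obtain:

  H_0: rank C_0 − rank ∂_1 = 5 − 4 = 1, and the invariant factors of ∂_1 are all 1, so H_0 = Z.
  H_1: rank ker ∂_1 − rank ∂_2 = (10 − 4) − 5 = 1, and the invariant factors of ∂_2 are all 1, so H_1 = Z.
  H_2: rank ker ∂_2 − rank ∂_3 = (5 − 5) − 0 = 0, and there is no ∂_3, so H_2 = 0.

As a check, the Euler characteristic is 5 − 10 + 5 = 0, which agrees with 1 − 1 + 0 = 0.

Hence the Betti numbers are b_0 = 1, b_1 = 1, b_2 = 0.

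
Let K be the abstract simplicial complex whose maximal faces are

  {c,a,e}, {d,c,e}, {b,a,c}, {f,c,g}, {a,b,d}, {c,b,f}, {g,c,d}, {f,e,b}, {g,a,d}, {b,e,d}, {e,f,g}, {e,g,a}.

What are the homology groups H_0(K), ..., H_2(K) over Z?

Fix the vertex order a < b < c < d < e < f < g and write every simplex with vertices in increasing order. Then dim K = 2 and the simplices of K are:

  0-simplices (7): a, b, c, d, e, f, g
  1-simplices (18): ab, ac, ad, ae, ag, bc, bd, be, bf, cd, ce, cf, cg, de, dg, ef, eg, fg
  2-simplices (12): abc, abd, ace, adg, aeg, bcf, bde, bef, cde, cdg, cfg, efg

so the chain groups are C_0 ≅ Z^7, C_1 ≅ Z^18, C_2 ≅ Z^12.

The boundary map ∂_1: C_1 → C_0 maps an edge to its endpoints' difference, ∂[p,q] = q − p. For instance
  ∂be = e − b.
This gives a 7×18 integer matrix of rank 6; reducing to Smith normal form yields diagonal entries (1,1,1,1,1,1).

The boundary map ∂_2: C_2 → C_1 maps a triangle to the signed sum of its edges. For instance
  ∂bde = de − be + bd,
  ∂aeg = eg − ag + ae.
The resulting 18×12 matrix has rank 12, and its Smith normal form has invariant factors (1,1,1,1,1,1,1,1,1,1,1,2).

Now H_k = ker ∂_k / im ∂_{k+1}, so:

  H_0: rank C_0 − rank ∂_1 = 7 − 6 = 1, and the invariant factors of ∂_1 are all 1, so H_0 = Z.
  H_1: rank ker ∂_1 − rank ∂_2 = (18 − 6) − 12 = 0, and ∂_2 has invariant factor 2 > 1, so H_1 = Z/2Z.
  H_2: rank ker ∂_2 − rank ∂_3 = (12 − 12) − 0 = 0, and there is no ∂_3, so H_2 = 0.

H_0 ≅ Z,  H_1 ≅ Z/2Z,  H_2 = 0.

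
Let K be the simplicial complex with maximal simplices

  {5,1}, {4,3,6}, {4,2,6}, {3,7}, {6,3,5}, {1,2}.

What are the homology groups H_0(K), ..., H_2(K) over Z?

Fix the vertex order 1 < 2 < 3 < 4 < 5 < 6 < 7 and write every simplex with vertices in increasing order. Then dim K = 2 and the simplices of K are:

  0-simplices (7): [1], [2], [3], [4], [5], [6], [7]
  1-simplices (10): [1,2], [1,5], [2,4], [2,6], [3,4], [3,5], [3,6], [3,7], [4,6], [5,6]
  2-simplices (3): [2,4,6], [3,4,6], [3,5,6]

Hence C_0 ≅ Z^7, C_1 ≅ Z^10, C_2 ≅ Z^3.

∂_1: C_1 → C_0 is given by ∂[p,q] = [q] − [p]. For instance
  ∂[3,7] = [7] − [3].
The resulting 7×10 matrix has rank 6, and its Smith normal form has invariant factors (1,1,1,1,1,1).

The boundary map ∂_2: C_2 → C_1 maps a triangle to the signed sum of its edges. For instance
  ∂[3,4,6] = [4,6] − [3,6] + [3,4],
  ∂[2,4,6] = [4,6] − [2,6] + [2,4].
This gives a 10×3 integer matrix of rank 3; reducing to Smith normal form yields diagonal entries (1,1,1).

Now H_k = ker ∂_k / im ∂_{k+1}, so:

  H_0: rank C_0 − rank ∂_1 = 7 − 6 = 1, and the invariant factors of ∂_1 are all 1, so H_0 = Z.
  H_1: rank ker ∂_1 − rank ∂_2 = (10 − 6) − 3 = 1, and the invariant factors of ∂_2 are all 1, so H_1 = Z.
  H_2: rank ker ∂_2 − rank ∂_3 = (3 − 3) − 0 = 0, and there is no ∂_3, so H_2 = 0.

H_0 ≅ Z,  H_1 ≅ Z,  H_2 = 0.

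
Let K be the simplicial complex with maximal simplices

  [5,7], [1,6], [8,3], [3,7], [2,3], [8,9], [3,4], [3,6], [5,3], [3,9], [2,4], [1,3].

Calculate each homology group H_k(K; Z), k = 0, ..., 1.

H_0 ≅ Z,  H_1 ≅ Z^4.

Take the total order 1 < 2 < 3 < 4 < 5 < 6 < 7 < 8 < 9 on the vertex set. Then K (dimension 1) consists of the simplices:

  0-simplices (9): [1], [2], [3], [4], [5], [6], [7], [8], [9]
  1-simplices (12): [1,3], [1,6], [2,3], [2,4], [3,4], [3,5], [3,6], [3,7], [3,8], [3,9], [5,7], [8,9]

Hence C_0 ≅ Z^9, C_1 ≅ Z^12.

∂_1: C_1 → C_0 maps an edge to its endpoints' difference, ∂[p,q] = q − p. For instance
  ∂[1,6] = [6] − [1].
The 9×12 boundary matrix has rank 8 and Smith normal form diag(1,1,1,1,1,1,1,1).

From H_k ≅ ker(∂_k) / im(∂_{k+1}) we obtain:

  H_0: rank C_0 − rank ∂_1 = 9 − 8 = 1, and the invariant factors of ∂_1 are all 1, so H_0 ≅ Z.
  H_1: rank ker ∂_1 − rank ∂_2 = (12 − 8) − 0 = 4, and there is no ∂_2, so H_1 ≅ Z^4.

As a check, the Euler characteristic is 9 − 12 = -3, which agrees with 1 − 4 = -3.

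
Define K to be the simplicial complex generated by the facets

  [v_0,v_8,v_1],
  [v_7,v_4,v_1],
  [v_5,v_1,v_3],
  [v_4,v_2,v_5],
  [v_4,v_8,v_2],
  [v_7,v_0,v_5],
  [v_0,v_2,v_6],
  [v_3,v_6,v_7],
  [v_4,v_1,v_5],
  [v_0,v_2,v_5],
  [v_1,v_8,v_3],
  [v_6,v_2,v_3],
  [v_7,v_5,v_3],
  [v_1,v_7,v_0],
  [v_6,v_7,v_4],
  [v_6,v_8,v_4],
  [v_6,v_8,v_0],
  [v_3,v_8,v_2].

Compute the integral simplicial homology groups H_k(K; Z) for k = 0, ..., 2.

H_0 = Z,  H_1 = Z ⊕ Z/2,  H_2 = 0.

Order the vertices as v_0 < v_1 < v_2 < v_3 < v_4 < v_5 < v_6 < v_7 < v_8. Listing each simplex with vertices in this order, K has dimension 2 with simplices:

  0-simplices (9): [v_0], [v_1], [v_2], [v_3], [v_4], [v_5], [v_6], [v_7], [v_8]
  1-simplices (27): (27 of them)
  2-simplices (18): (18 of them)

so the chain groups are C_0 ≅ Z^9, C_1 ≅ Z^27, C_2 ≅ Z^18.

The boundary map ∂_1: C_1 → C_0 sends each edge [p,q] (with p < q) to q − p. For instance
  ∂[v_2,v_8] = [v_8] − [v_2].
This gives a 9×27 integer matrix of rank 8; reducing to Smith normal form yields diagonal entries (1,1,1,1,1,1,1,1).

The boundary map ∂_2: C_2 → C_1 maps a triangle to the signed sum of its edges. For instance
  ∂[v_0,v_1,v_7] = [v_1,v_7] − [v_0,v_7] + [v_0,v_1],
  ∂[v_1,v_4,v_7] = [v_4,v_7] − [v_1,v_7] + [v_1,v_4].
The 27×18 boundary matrix has rank 18 and Smith normal form diag(1,1,1,1,1,1,1,1,1,1,1,1,1,1,1,1,1,2).

Reading off H_k = ker ∂_k / im ∂_{k+1}:

  H_0: rank C_0 − rank ∂_1 = 9 − 8 = 1, and the invariant factors of ∂_1 are all 1, so H_0 = Z.
  H_1: rank ker ∂_1 − rank ∂_2 = (27 − 8) − 18 = 1, and ∂_2 has invariant factor 2 > 1, so H_1 = Z ⊕ Z/2.
  H_2: rank ker ∂_2 − rank ∂_3 = (18 − 18) − 0 = 0, and there is no ∂_3, so H_2 = 0.

(K is a triangulation of the Klein bottle.)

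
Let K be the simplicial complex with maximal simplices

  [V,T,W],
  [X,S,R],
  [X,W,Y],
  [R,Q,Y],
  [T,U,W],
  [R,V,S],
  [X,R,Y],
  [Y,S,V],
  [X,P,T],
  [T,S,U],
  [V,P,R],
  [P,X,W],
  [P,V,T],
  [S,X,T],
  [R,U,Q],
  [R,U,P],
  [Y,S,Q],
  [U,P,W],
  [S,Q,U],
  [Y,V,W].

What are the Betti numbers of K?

b_0 = 1, b_1 = 1, b_2 = 0.

Fix the vertex order P < Q < R < S < T < U < V < W < X < Y and write every simplex with vertices in increasing order. Then dim K = 2 and the simplices of K are:

  0-simplices (10): P, Q, R, S, T, U, V, W, X, Y
  1-simplices (30): PR, PT, PU, PV, PW, PX, QR, QS, QU, QY, RS, RU, RV, RX, RY, ST, SU, SV, SX, SY, TU, TV, TW, TX, UW, VW, VY, WX, WY, XY
  2-simplices (20): PRU, PRV, PTV, PTX, PUW, PWX, QRU, QRY, QSU, QSY, RSV, RSX, RXY, STU, STX, SVY, TUW, TVW, VWY, WXY

giving chain groups C_0 ≅ Z^10, C_1 ≅ Z^30, C_2 ≅ Z^20.

∂_1: C_1 → C_0 maps an edge to its endpoints' difference, ∂[p,q] = q − p.
As a 10×30 matrix over Z this has rank 9, with invariant factors (1,1,1,1,1,1,1,1,1).

Boundary ∂_2: C_2 → C_1 maps a triangle to the signed sum of its edges. For instance
  ∂TVW = VW − TW + TV,
  ∂QRU = RU − QU + QR.
As a 30×20 matrix over Z this has rank 20, with invariant factors (1,1,1,1,1,1,1,1,1,1,1,1,1,1,1,1,1,1,1,2).

Computing H_k = (kernel of ∂_k) / (image of ∂_{k+1}):

  H_0: rank C_0 − rank ∂_1 = 10 − 9 = 1, and the invariant factors of ∂_1 are all 1, so H_0 ≅ Z.
  H_1: rank ker ∂_1 − rank ∂_2 = (30 − 9) − 20 = 1, and ∂_2 has invariant factor 2 > 1, so H_1 ≅ Z ⊕ Z/2Z.
  H_2: rank ker ∂_2 − rank ∂_3 = (20 − 20) − 0 = 0, and there is no ∂_3, so H_2 ≅ 0.

Hence the Betti numbers are b_0 = 1, b_1 = 1, b_2 = 0.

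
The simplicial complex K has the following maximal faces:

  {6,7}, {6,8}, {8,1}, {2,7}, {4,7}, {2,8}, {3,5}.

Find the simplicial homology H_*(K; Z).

H_0 ≅ Z^2,  H_1 ≅ Z.

Order the vertices as 1 < 2 < 3 < 4 < 5 < 6 < 7 < 8. Listing each simplex with vertices in this order, K has dimension 1 with simplices:

  0-simplices (8): [1], [2], [3], [4], [5], [6], [7], [8]
  1-simplices (7): [1,8], [2,7], [2,8], [3,5], [4,7], [6,7], [6,8]

Hence C_0 ≅ Z^8, C_1 ≅ Z^7.

Boundary ∂_1: C_1 → C_0 sends each edge [p,q] (with p < q) to q − p.
The resulting 8×7 matrix has rank 6, and its Smith normal form has invariant factors (1,1,1,1,1,1).

Computing H_k = (kernel of ∂_k) / (image of ∂_{k+1}):

  H_0: rank C_0 − rank ∂_1 = 8 − 6 = 2, and the invariant factors of ∂_1 are all 1, so H_0 ≅ Z^2.
  H_1: rank ker ∂_1 − rank ∂_2 = (7 − 6) − 0 = 1, and there is no ∂_2, so H_1 ≅ Z.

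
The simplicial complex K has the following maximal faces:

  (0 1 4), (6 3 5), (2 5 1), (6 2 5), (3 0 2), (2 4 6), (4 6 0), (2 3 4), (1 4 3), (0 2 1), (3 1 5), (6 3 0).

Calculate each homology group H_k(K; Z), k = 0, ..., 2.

Take the total order 0 < 1 < 2 < 3 < 4 < 5 < 6 on the vertex set. Then K (dimension 2) consists of the simplices:

  0-simplices (7): [0], [1], [2], [3], [4], [5], [6]
  1-simplices (18): [0,1], [0,2], [0,3], [0,4], [0,6], [1,2], [1,3], [1,4], [1,5], [2,3], [2,4], [2,5], [2,6], [3,4], [3,5], [3,6], [4,6], [5,6]
  2-simplices (12): [0,1,2], [0,1,4], [0,2,3], [0,3,6], [0,4,6], [1,2,5], [1,3,4], [1,3,5], [2,3,4], [2,4,6], [2,5,6], [3,5,6]

giving chain groups C_0 ≅ Z^7, C_1 ≅ Z^18, C_2 ≅ Z^12.

The boundary map ∂_1: C_1 → C_0 maps an edge to its endpoints' difference, ∂[p,q] = q − p. For instance
  ∂[3,6] = [6] − [3].
The resulting 7×18 matrix has rank 6, and its Smith normal form has invariant factors (1,1,1,1,1,1).

Boundary ∂_2: C_2 → C_1 sends each 2-simplex [p,q,r] to [q,r] − [p,r] + [p,q]. For instance
  ∂[2,3,4] = [3,4] − [2,4] + [2,3],
  ∂[1,2,5] = [2,5] − [1,5] + [1,2].
As a 18×12 matrix over Z this has rank 12, with invariant factors (1,1,1,1,1,1,1,1,1,1,1,2).

Reading off H_k = ker ∂_k / im ∂_{k+1}:

  H_0: rank C_0 − rank ∂_1 = 7 − 6 = 1, and the invariant factors of ∂_1 are all 1, so H_0 ≅ Z.
  H_1: rank ker ∂_1 − rank ∂_2 = (18 − 6) − 12 = 0, and ∂_2 has invariant factor 2 > 1, so H_1 ≅ Z/2.
  H_2: rank ker ∂_2 − rank ∂_3 = (12 − 12) − 0 = 0, and there is no ∂_3, so H_2 ≅ 0.

(K is a triangulation of the real projective plane RP^2.)

H_0 ≅ Z,  H_1 ≅ Z/2,  H_2 = 0.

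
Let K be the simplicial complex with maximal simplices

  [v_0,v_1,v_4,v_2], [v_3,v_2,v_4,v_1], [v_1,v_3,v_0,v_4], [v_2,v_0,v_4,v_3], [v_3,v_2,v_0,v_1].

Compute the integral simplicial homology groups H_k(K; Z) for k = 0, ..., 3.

K has 5 vertices, 10 edges, 10 triangles, 5 3-simplices.
rank ∂_0 = 0, rank ∂_1 = 4 ⇒ b_0 = 5 − 0 − 4 = 1; all invariant factors of ∂_1 are 1 so no torsion. So H_0 ≅ Z.
rank ∂_1 = 4, rank ∂_2 = 6 ⇒ b_1 = 10 − 4 − 6 = 0; all invariant factors of ∂_2 are 1 so no torsion. So H_1 ≅ 0.
rank ∂_2 = 6, rank ∂_3 = 4 ⇒ b_2 = 10 − 6 − 4 = 0; all invariant factors of ∂_3 are 1 so no torsion. So H_2 ≅ 0.
rank ∂_3 = 4, rank ∂_4 = 0 ⇒ b_3 = 5 − 4 − 0 = 1. So H_3 ≅ Z.

H_0 ≅ Z,  H_1 = 0,  H_2 = 0,  H_3 ≅ Z.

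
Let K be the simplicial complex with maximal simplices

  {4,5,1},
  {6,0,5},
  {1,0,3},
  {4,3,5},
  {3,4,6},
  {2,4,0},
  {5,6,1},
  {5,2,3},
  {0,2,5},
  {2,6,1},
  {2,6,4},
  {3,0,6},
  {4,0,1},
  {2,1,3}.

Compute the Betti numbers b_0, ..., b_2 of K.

b_0 = 1, b_1 = 2, b_2 = 1.

Take the total order 0 < 1 < 2 < 3 < 4 < 5 < 6 on the vertex set. Then K (dimension 2) consists of the simplices:

  0-simplices (7): [0], [1], [2], [3], [4], [5], [6]
  1-simplices (21): [0,1], [0,2], [0,3], [0,4], [0,5], [0,6], [1,2], [1,3], [1,4], [1,5], [1,6], [2,3], [2,4], [2,5], [2,6], [3,4], [3,5], [3,6], [4,5], [4,6], [5,6]
  2-simplices (14): [0,1,3], [0,1,4], [0,2,4], [0,2,5], [0,3,6], [0,5,6], [1,2,3], [1,2,6], [1,4,5], [1,5,6], [2,3,5], [2,4,6], [3,4,5], [3,4,6]

giving chain groups C_0 ≅ Z^7, C_1 ≅ Z^21, C_2 ≅ Z^14.

Boundary ∂_1: C_1 → C_0 maps an edge to its endpoints' difference, ∂[p,q] = q − p.
The 7×21 boundary matrix has rank 6 and Smith normal form diag(1,1,1,1,1,1).

Boundary ∂_2: C_2 → C_1 maps a triangle to the signed sum of its edges. For instance
  ∂[2,3,5] = [3,5] − [2,5] + [2,3],
  ∂[1,4,5] = [4,5] − [1,5] + [1,4].
The resulting 21×14 matrix has rank 13, and its Smith normal form has invariant factors (1,1,1,1,1,1,1,1,1,1,1,1,1).

Computing H_k = (kernel of ∂_k) / (image of ∂_{k+1}):

  H_0: rank C_0 − rank ∂_1 = 7 − 6 = 1, and the invariant factors of ∂_1 are all 1, so H_0 = Z.
  H_1: rank ker ∂_1 − rank ∂_2 = (21 − 6) − 13 = 2, and the invariant factors of ∂_2 are all 1, so H_1 = Z^2.
  H_2: rank ker ∂_2 − rank ∂_3 = (14 − 13) − 0 = 1, and there is no ∂_3, so H_2 = Z.

As a check, the Euler characteristic is 7 − 21 + 14 = 0, which agrees with 1 − 2 + 1 = 0.

Hence the Betti numbers are b_0 = 1, b_1 = 2, b_2 = 1.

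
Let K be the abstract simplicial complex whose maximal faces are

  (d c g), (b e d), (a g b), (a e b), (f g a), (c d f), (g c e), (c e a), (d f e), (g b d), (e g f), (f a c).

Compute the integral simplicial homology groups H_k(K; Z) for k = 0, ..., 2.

Take the total order a < b < c < d < e < f < g on the vertex set. Then K (dimension 2) consists of the simplices:

  0-simplices (7): a, b, c, d, e, f, g
  1-simplices (18): ab, ac, ae, af, ag, bd, be, bg, cd, ce, cf, cg, de, df, dg, ef, eg, fg
  2-simplices (12): abe, abg, ace, acf, afg, bde, bdg, cdf, cdg, ceg, def, efg

giving chain groups C_0 ≅ Z^7, C_1 ≅ Z^18, C_2 ≅ Z^12.

The boundary map ∂_1: C_1 → C_0 maps an edge to its endpoints' difference, ∂[p,q] = q − p. For instance
  ∂fg = g − f.
As a 7×18 matrix over Z this has rank 6, with invariant factors (1,1,1,1,1,1).

Boundary ∂_2: C_2 → C_1 acts by ∂[p,q,r] = [q,r] − [p,r] + [p,q]. For instance
  ∂abg = bg − ag + ab,
  ∂acf = cf − af + ac.
As a 18×12 matrix over Z this has rank 12, with invariant factors (1,1,1,1,1,1,1,1,1,1,1,2).

Reading off H_k = ker ∂_k / im ∂_{k+1}:

  H_0: rank C_0 − rank ∂_1 = 7 − 6 = 1, and the invariant factors of ∂_1 are all 1, so H_0 ≅ Z.
  H_1: rank ker ∂_1 − rank ∂_2 = (18 − 6) − 12 = 0, and ∂_2 has invariant factor 2 > 1, so H_1 ≅ Z/2Z.
  H_2: rank ker ∂_2 − rank ∂_3 = (12 − 12) − 0 = 0, and there is no ∂_3, so H_2 ≅ 0.

(K is a triangulation of the real projective plane RP^2.)

H_0 ≅ Z,  H_1 ≅ Z/2Z,  H_2 = 0.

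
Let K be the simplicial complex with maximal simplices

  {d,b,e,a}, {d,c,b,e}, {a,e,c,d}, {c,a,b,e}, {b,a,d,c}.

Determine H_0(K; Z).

Fix the vertex order a < b < c < d < e and write every simplex with vertices in increasing order. Then dim K = 3 and the simplices of K are:

  0-simplices (5): a, b, c, d, e
  1-simplices (10): ab, ac, ad, ae, bc, bd, be, cd, ce, de
  2-simplices (10): abc, abd, abe, acd, ace, ade, bcd, bce, bde, cde
  3-simplices (5): abcd, abce, abde, acde, bcde

giving chain groups C_0 ≅ Z^5, C_1 ≅ Z^10, C_2 ≅ Z^10, C_3 ≅ Z^5.

Boundary ∂_1: C_1 → C_0 maps an edge to its endpoints' difference, ∂[p,q] = q − p. For instance
  ∂de = e − d.
As a 5×10 matrix over Z this has rank 4, with invariant factors (1,1,1,1).

∂_2: C_2 → C_1 maps a triangle to the signed sum of its edges. For instance
  ∂bcd = cd − bd + bc,
  ∂acd = cd − ad + ac.
The 10×10 boundary matrix has rank 6 and Smith normal form diag(1,1,1,1,1,1).

Boundary ∂_3: C_3 → C_2 sends each 3-simplex σ to the alternating sum Σ_i (−1)^i (σ with its i-th vertex removed). For instance
  ∂abce = bce − ace + abe − abc,
  ∂acde = cde − ade + ace − acd.
This gives a 10×5 integer matrix of rank 4; reducing to Smith normal form yields diagonal entries (1,1,1,1).

Computing H_k = (kernel of ∂_k) / (image of ∂_{k+1}):

  H_0: rank C_0 − rank ∂_1 = 5 − 4 = 1, and the invariant factors of ∂_1 are all 1, so H_0 = Z.

H_0 = Z.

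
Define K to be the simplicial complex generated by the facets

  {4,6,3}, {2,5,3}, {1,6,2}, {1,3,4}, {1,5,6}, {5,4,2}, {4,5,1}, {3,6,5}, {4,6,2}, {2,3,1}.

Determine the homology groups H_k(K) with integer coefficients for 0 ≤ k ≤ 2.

H_0 = Z,  H_1 = Z/2,  H_2 = 0.

K has 6 vertices, 15 edges, 10 triangles.
rank ∂_0 = 0, rank ∂_1 = 5 ⇒ b_0 = 6 − 0 − 5 = 1; all invariant factors of ∂_1 are 1 so no torsion. So H_0 ≅ Z.
rank ∂_1 = 5, rank ∂_2 = 10 ⇒ b_1 = 15 − 5 − 10 = 0; ∂_2 has invariant factor(s) [2] giving torsion. So H_1 ≅ Z/2.
rank ∂_2 = 10, rank ∂_3 = 0 ⇒ b_2 = 10 − 10 − 0 = 0. So H_2 ≅ 0.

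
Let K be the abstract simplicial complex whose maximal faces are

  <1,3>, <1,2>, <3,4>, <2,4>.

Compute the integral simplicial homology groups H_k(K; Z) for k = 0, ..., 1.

Take the total order 1 < 2 < 3 < 4 on the vertex set. Then K (dimension 1) consists of the simplices:

  0-simplices (4): [1], [2], [3], [4]
  1-simplices (4): [1,2], [1,3], [2,4], [3,4]

giving chain groups C_0 ≅ Z^4, C_1 ≅ Z^4.

The boundary map ∂_1: C_1 → C_0 sends each edge [p,q] (with p < q) to q − p.
As a 4×4 matrix over Z this has rank 3, with invariant factors (1,1,1).

Computing H_k = (kernel of ∂_k) / (image of ∂_{k+1}):

  H_0: rank C_0 − rank ∂_1 = 4 − 3 = 1, and the invariant factors of ∂_1 are all 1, so H_0 ≅ Z.
  H_1: rank ker ∂_1 − rank ∂_2 = (4 − 3) − 0 = 1, and there is no ∂_2, so H_1 ≅ Z.

As a check, the Euler characteristic is 4 − 4 = 0, which agrees with 1 − 1 = 0.
(K is a triangulation of the circle S^1.)

H_0 ≅ Z,  H_1 ≅ Z.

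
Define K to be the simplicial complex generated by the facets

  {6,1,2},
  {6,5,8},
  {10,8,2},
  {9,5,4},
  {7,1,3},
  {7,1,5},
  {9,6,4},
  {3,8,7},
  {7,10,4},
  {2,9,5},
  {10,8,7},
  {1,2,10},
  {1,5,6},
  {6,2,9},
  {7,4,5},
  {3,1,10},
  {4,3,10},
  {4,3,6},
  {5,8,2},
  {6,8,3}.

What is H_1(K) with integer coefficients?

Order the vertices as 1 < 2 < 3 < 4 < 5 < 6 < 7 < 8 < 9 < 10. Listing each simplex with vertices in this order, K has dimension 2 with simplices:

  0-simplices (10): [1], [2], [3], [4], [5], [6], [7], [8], [9], [10]
  1-simplices (30): (30 of them)
  2-simplices (20): (20 of them)

so the chain groups are C_0 ≅ Z^10, C_1 ≅ Z^30, C_2 ≅ Z^20.

The boundary map ∂_1: C_1 → C_0 sends each edge [p,q] (with p < q) to q − p.
The resulting 10×30 matrix has rank 9, and its Smith normal form has invariant factors (1,1,1,1,1,1,1,1,1).

The boundary map ∂_2: C_2 → C_1 maps a triangle to the signed sum of its edges. For instance
  ∂[2,8,10] = [8,10] − [2,10] + [2,8],
  ∂[5,6,8] = [6,8] − [5,8] + [5,6].
The resulting 30×20 matrix has rank 20, and its Smith normal form has invariant factors (1,1,1,1,1,1,1,1,1,1,1,1,1,1,1,1,1,1,1,2).

Now H_k = ker ∂_k / im ∂_{k+1}, so:

  H_1: rank ker ∂_1 − rank ∂_2 = (30 − 9) − 20 = 1, and ∂_2 has invariant factor 2 > 1, so H_1 = Z × Z/2.

H_1 ≅ Z × Z/2.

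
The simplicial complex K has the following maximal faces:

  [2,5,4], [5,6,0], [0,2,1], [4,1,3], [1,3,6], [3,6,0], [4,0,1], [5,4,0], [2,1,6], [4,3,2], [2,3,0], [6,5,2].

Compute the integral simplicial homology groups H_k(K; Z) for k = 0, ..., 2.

We work with the vertex ordering 0 < 1 < 2 < 3 < 4 < 5 < 6. The simplices of K, each written with vertices in increasing order, are:

  0-simplices (7): [0], [1], [2], [3], [4], [5], [6]
  1-simplices (18): [0,1], [0,2], [0,3], [0,4], [0,5], [0,6], [1,2], [1,3], [1,4], [1,6], [2,3], [2,4], [2,5], [2,6], [3,4], [3,6], [4,5], [5,6]
  2-simplices (12): [0,1,2], [0,1,4], [0,2,3], [0,3,6], [0,4,5], [0,5,6], [1,2,6], [1,3,4], [1,3,6], [2,3,4], [2,4,5], [2,5,6]

giving chain groups C_0 ≅ Z^7, C_1 ≅ Z^18, C_2 ≅ Z^12.

Boundary ∂_1: C_1 → C_0 is given by ∂[p,q] = [q] − [p].
The 7×18 boundary matrix has rank 6 and Smith normal form diag(1,1,1,1,1,1).

∂_2: C_2 → C_1 acts by ∂[p,q,r] = [q,r] − [p,r] + [p,q]. For instance
  ∂[0,1,2] = [1,2] − [0,2] + [0,1],
  ∂[0,5,6] = [5,6] − [0,6] + [0,5].
This gives a 18×12 integer matrix of rank 12; reducing to Smith normal form yields diagonal entries (1,1,1,1,1,1,1,1,1,1,1,2).

Reading off H_k = ker ∂_k / im ∂_{k+1}:

  H_0: rank C_0 − rank ∂_1 = 7 − 6 = 1, and the invariant factors of ∂_1 are all 1, so H_0 = Z.
  H_1: rank ker ∂_1 − rank ∂_2 = (18 − 6) − 12 = 0, and ∂_2 has invariant factor 2 > 1, so H_1 = Z/2Z.
  H_2: rank ker ∂_2 − rank ∂_3 = (12 − 12) − 0 = 0, and there is no ∂_3, so H_2 = 0.

As a check, the Euler characteristic is 7 − 18 + 12 = 1, which agrees with 1 − 0 + 0 = 1.

H_0 = Z,  H_1 = Z/2Z,  H_2 = 0.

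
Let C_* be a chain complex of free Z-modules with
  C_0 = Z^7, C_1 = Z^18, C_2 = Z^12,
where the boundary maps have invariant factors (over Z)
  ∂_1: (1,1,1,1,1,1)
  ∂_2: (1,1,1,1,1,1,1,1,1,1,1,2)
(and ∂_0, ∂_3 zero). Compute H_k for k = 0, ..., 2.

H_0 ≅ Z,  H_1 ≅ Z/2Z,  H_2 = 0.

H_0: b_0 = 7 − 0 − 6 = 1; torsion from ∂_1 factors > 1: none. So H_0 ≅ Z.
H_1: b_1 = 18 − 6 − 12 = 0; torsion from ∂_2 factors > 1: [2]. So H_1 ≅ Z/2Z.
H_2: b_2 = 12 − 12 − 0 = 0; torsion from ∂_3 factors > 1: none. So H_2 ≅ 0.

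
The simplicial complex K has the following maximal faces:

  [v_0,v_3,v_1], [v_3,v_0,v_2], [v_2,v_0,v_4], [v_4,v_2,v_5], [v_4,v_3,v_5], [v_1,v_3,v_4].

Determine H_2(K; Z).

K has 6 vertices, 12 edges, 6 triangles.
rank ∂_2 = 6, rank ∂_3 = 0 ⇒ b_2 = 6 − 6 − 0 = 0. So H_2 = 0.

H_2 ≅ 0.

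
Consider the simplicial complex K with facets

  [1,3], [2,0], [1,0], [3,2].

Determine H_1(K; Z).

Take the total order 0 < 1 < 2 < 3 on the vertex set. Then K (dimension 1) consists of the simplices:

  0-simplices (4): [0], [1], [2], [3]
  1-simplices (4): [0,1], [0,2], [1,3], [2,3]

giving chain groups C_0 ≅ Z^4, C_1 ≅ Z^4.

The boundary map ∂_1: C_1 → C_0 maps an edge to its endpoints' difference, ∂[p,q] = q − p.
This gives a 4×4 integer matrix of rank 3; reducing to Smith normal form yields diagonal entries (1,1,1).

Reading off H_k = ker ∂_k / im ∂_{k+1}:

  H_1: rank ker ∂_1 − rank ∂_2 = (4 − 3) − 0 = 1, and there is no ∂_2, so H_1 = Z.

H_1 ≅ Z.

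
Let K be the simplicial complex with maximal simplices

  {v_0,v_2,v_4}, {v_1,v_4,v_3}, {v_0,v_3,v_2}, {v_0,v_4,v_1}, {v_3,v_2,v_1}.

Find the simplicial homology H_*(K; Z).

H_0 = Z,  H_1 = Z,  H_2 = 0.

We work with the vertex ordering v_0 < v_1 < v_2 < v_3 < v_4. The simplices of K, each written with vertices in increasing order, are:

  0-simplices (5): [v_0], [v_1], [v_2], [v_3], [v_4]
  1-simplices (10): [v_0,v_1], [v_0,v_2], [v_0,v_3], [v_0,v_4], [v_1,v_2], [v_1,v_3], [v_1,v_4], [v_2,v_3], [v_2,v_4], [v_3,v_4]
  2-simplices (5): [v_0,v_1,v_4], [v_0,v_2,v_3], [v_0,v_2,v_4], [v_1,v_2,v_3], [v_1,v_3,v_4]

Hence C_0 ≅ Z^5, C_1 ≅ Z^10, C_2 ≅ Z^5.

∂_1: C_1 → C_0 sends each edge [p,q] (with p < q) to q − p. For instance
  ∂[v_1,v_2] = [v_2] − [v_1].
This gives a 5×10 integer matrix of rank 4; reducing to Smith normal form yields diagonal entries (1,1,1,1).

Boundary ∂_2: C_2 → C_1 maps a triangle to the signed sum of its edges. For instance
  ∂[v_1,v_2,v_3] = [v_2,v_3] − [v_1,v_3] + [v_1,v_2],
  ∂[v_0,v_1,v_4] = [v_1,v_4] − [v_0,v_4] + [v_0,v_1].
The 10×5 boundary matrix has rank 5 and Smith normal form diag(1,1,1,1,1).

Computing H_k = (kernel of ∂_k) / (image of ∂_{k+1}):

  H_0: rank C_0 − rank ∂_1 = 5 − 4 = 1, and the invariant factors of ∂_1 are all 1, so H_0 = Z.
  H_1: rank ker ∂_1 − rank ∂_2 = (10 − 4) − 5 = 1, and the invariant factors of ∂_2 are all 1, so H_1 = Z.
  H_2: rank ker ∂_2 − rank ∂_3 = (5 − 5) − 0 = 0, and there is no ∂_3, so H_2 = 0.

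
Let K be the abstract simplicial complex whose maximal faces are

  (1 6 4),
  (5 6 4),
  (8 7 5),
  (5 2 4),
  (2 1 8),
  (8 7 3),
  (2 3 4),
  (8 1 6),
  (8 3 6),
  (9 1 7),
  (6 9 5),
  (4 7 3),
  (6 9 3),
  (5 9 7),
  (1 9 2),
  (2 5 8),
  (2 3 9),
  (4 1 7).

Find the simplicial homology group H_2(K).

H_2 ≅ Z.

Take the total order 1 < 2 < 3 < 4 < 5 < 6 < 7 < 8 < 9 on the vertex set. Then K (dimension 2) consists of the simplices:

  0-simplices (9): [1], [2], [3], [4], [5], [6], [7], [8], [9]
  1-simplices (27): (27 of them)
  2-simplices (18): [1,2,8], [1,2,9], [1,4,6], [1,4,7], [1,6,8], [1,7,9], [2,3,4], [2,3,9], [2,4,5], [2,5,8], [3,4,7], [3,6,8], [3,6,9], [3,7,8], [4,5,6], [5,6,9], [5,7,8], [5,7,9]

Hence C_0 ≅ Z^9, C_1 ≅ Z^27, C_2 ≅ Z^18.

Boundary ∂_1: C_1 → C_0 maps an edge to its endpoints' difference, ∂[p,q] = q − p. For instance
  ∂[4,6] = [6] − [4].
The 9×27 boundary matrix has rank 8 and Smith normal form diag(1,1,1,1,1,1,1,1).

∂_2: C_2 → C_1 maps a triangle to the signed sum of its edges. For instance
  ∂[1,2,9] = [2,9] − [1,9] + [1,2],
  ∂[1,4,7] = [4,7] − [1,7] + [1,4].
As a 27×18 matrix over Z this has rank 17, with invariant factors (1,1,1,1,1,1,1,1,1,1,1,1,1,1,1,1,1).

Now H_k = ker ∂_k / im ∂_{k+1}, so:

  H_2: rank ker ∂_2 − rank ∂_3 = (18 − 17) − 0 = 1, and there is no ∂_3, so H_2 ≅ Z.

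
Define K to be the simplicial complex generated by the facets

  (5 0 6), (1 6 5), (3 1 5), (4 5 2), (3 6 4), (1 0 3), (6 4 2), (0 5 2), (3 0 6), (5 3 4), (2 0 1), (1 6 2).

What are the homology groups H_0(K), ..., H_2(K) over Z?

K has 7 vertices, 18 edges, 12 triangles.
rank ∂_0 = 0, rank ∂_1 = 6 ⇒ b_0 = 7 − 0 − 6 = 1; all invariant factors of ∂_1 are 1 so no torsion. So H_0 = Z.
rank ∂_1 = 6, rank ∂_2 = 12 ⇒ b_1 = 18 − 6 − 12 = 0; ∂_2 has invariant factor(s) [2] giving torsion. So H_1 = Z/2Z.
rank ∂_2 = 12, rank ∂_3 = 0 ⇒ b_2 = 12 − 12 − 0 = 0. So H_2 = 0.

H_0 ≅ Z,  H_1 ≅ Z/2Z,  H_2 = 0.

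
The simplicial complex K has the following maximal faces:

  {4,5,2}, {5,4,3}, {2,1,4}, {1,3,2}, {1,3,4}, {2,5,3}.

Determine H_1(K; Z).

We work with the vertex ordering 1 < 2 < 3 < 4 < 5. The simplices of K, each written with vertices in increasing order, are:

  0-simplices (5): [1], [2], [3], [4], [5]
  1-simplices (9): [1,2], [1,3], [1,4], [2,3], [2,4], [2,5], [3,4], [3,5], [4,5]
  2-simplices (6): [1,2,3], [1,2,4], [1,3,4], [2,3,5], [2,4,5], [3,4,5]

giving chain groups C_0 ≅ Z^5, C_1 ≅ Z^9, C_2 ≅ Z^6.

Boundary ∂_1: C_1 → C_0 sends each edge [p,q] (with p < q) to q − p.
The 5×9 boundary matrix has rank 4 and Smith normal form diag(1,1,1,1).

Boundary ∂_2: C_2 → C_1 acts by ∂[p,q,r] = [q,r] − [p,r] + [p,q]. For instance
  ∂[2,3,5] = [3,5] − [2,5] + [2,3],
  ∂[1,3,4] = [3,4] − [1,4] + [1,3].
The resulting 9×6 matrix has rank 5, and its Smith normal form has invariant factors (1,1,1,1,1).

Computing H_k = (kernel of ∂_k) / (image of ∂_{k+1}):

  H_1: rank ker ∂_1 − rank ∂_2 = (9 − 4) − 5 = 0, and the invariant factors of ∂_2 are all 1, so H_1 = 0.

H_1 ≅ 0.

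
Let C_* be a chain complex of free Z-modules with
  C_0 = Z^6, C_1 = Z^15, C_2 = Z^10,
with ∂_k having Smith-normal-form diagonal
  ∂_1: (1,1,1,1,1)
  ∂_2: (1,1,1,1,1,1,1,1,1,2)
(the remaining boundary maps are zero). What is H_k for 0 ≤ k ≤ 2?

H_0: b_0 = 6 − 0 − 5 = 1; torsion from ∂_1 factors > 1: none. So H_0 ≅ Z.
H_1: b_1 = 15 − 5 − 10 = 0; torsion from ∂_2 factors > 1: [2]. So H_1 ≅ Z/2.
H_2: b_2 = 10 − 10 − 0 = 0; torsion from ∂_3 factors > 1: none. So H_2 ≅ 0.

H_0 ≅ Z,  H_1 ≅ Z/2,  H_2 = 0.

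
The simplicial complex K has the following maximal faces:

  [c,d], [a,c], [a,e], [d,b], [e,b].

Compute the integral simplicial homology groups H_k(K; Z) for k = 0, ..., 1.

Take the total order a < b < c < d < e on the vertex set. Then K (dimension 1) consists of the simplices:

  0-simplices (5): a, b, c, d, e
  1-simplices (5): ac, ae, bd, be, cd

giving chain groups C_0 ≅ Z^5, C_1 ≅ Z^5.

∂_1: C_1 → C_0 is given by ∂[p,q] = [q] − [p]. For instance
  ∂cd = d − c.
This gives a 5×5 integer matrix of rank 4; reducing to Smith normal form yields diagonal entries (1,1,1,1).

Now H_k = ker ∂_k / im ∂_{k+1}, so:

  H_0: rank C_0 − rank ∂_1 = 5 − 4 = 1, and the invariant factors of ∂_1 are all 1, so H_0 ≅ Z.
  H_1: rank ker ∂_1 − rank ∂_2 = (5 − 4) − 0 = 1, and there is no ∂_2, so H_1 ≅ Z.

(K is a triangulation of the circle S^1.)

H_0 ≅ Z,  H_1 ≅ Z.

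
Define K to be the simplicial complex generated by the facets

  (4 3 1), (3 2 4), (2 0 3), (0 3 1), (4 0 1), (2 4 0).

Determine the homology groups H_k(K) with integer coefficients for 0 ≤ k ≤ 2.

H_0 = Z,  H_1 = 0,  H_2 = Z.

Fix the vertex order 0 < 1 < 2 < 3 < 4 and write every simplex with vertices in increasing order. Then dim K = 2 and the simplices of K are:

  0-simplices (5): [0], [1], [2], [3], [4]
  1-simplices (9): [0,1], [0,2], [0,3], [0,4], [1,3], [1,4], [2,3], [2,4], [3,4]
  2-simplices (6): [0,1,3], [0,1,4], [0,2,3], [0,2,4], [1,3,4], [2,3,4]

giving chain groups C_0 ≅ Z^5, C_1 ≅ Z^9, C_2 ≅ Z^6.

The boundary map ∂_1: C_1 → C_0 is given by ∂[p,q] = [q] − [p]. For instance
  ∂[2,3] = [3] − [2].
The resulting 5×9 matrix has rank 4, and its Smith normal form has invariant factors (1,1,1,1).

The boundary map ∂_2: C_2 → C_1 sends each 2-simplex [p,q,r] to [q,r] − [p,r] + [p,q]. For instance
  ∂[0,2,4] = [2,4] − [0,4] + [0,2],
  ∂[2,3,4] = [3,4] − [2,4] + [2,3].
This gives a 9×6 integer matrix of rank 5; reducing to Smith normal form yields diagonal entries (1,1,1,1,1).

Now H_k = ker ∂_k / im ∂_{k+1}, so:

  H_0: rank C_0 − rank ∂_1 = 5 − 4 = 1, and the invariant factors of ∂_1 are all 1, so H_0 = Z.
  H_1: rank ker ∂_1 − rank ∂_2 = (9 − 4) − 5 = 0, and the invariant factors of ∂_2 are all 1, so H_1 = 0.
  H_2: rank ker ∂_2 − rank ∂_3 = (6 − 5) − 0 = 1, and there is no ∂_3, so H_2 = Z.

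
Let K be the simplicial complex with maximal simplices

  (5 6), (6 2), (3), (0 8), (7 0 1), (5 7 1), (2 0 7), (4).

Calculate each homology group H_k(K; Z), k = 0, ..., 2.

We work with the vertex ordering 0 < 1 < 2 < 3 < 4 < 5 < 6 < 7 < 8. The simplices of K, each written with vertices in increasing order, are:

  0-simplices (9): [0], [1], [2], [3], [4], [5], [6], [7], [8]
  1-simplices (10): [0,1], [0,2], [0,7], [0,8], [1,5], [1,7], [2,6], [2,7], [5,6], [5,7]
  2-simplices (3): [0,1,7], [0,2,7], [1,5,7]

so the chain groups are C_0 ≅ Z^9, C_1 ≅ Z^10, C_2 ≅ Z^3.

∂_1: C_1 → C_0 sends each edge [p,q] (with p < q) to q − p.
As a 9×10 matrix over Z this has rank 6, with invariant factors (1,1,1,1,1,1).

The boundary map ∂_2: C_2 → C_1 maps a triangle to the signed sum of its edges. For instance
  ∂[0,2,7] = [2,7] − [0,7] + [0,2],
  ∂[0,1,7] = [1,7] − [0,7] + [0,1].
The resulting 10×3 matrix has rank 3, and its Smith normal form has invariant factors (1,1,1).

Computing H_k = (kernel of ∂_k) / (image of ∂_{k+1}):

  H_0: rank C_0 − rank ∂_1 = 9 − 6 = 3, and the invariant factors of ∂_1 are all 1, so H_0 ≅ Z^3.
  H_1: rank ker ∂_1 − rank ∂_2 = (10 − 6) − 3 = 1, and the invariant factors of ∂_2 are all 1, so H_1 ≅ Z.
  H_2: rank ker ∂_2 − rank ∂_3 = (3 − 3) − 0 = 0, and there is no ∂_3, so H_2 ≅ 0.

As a check, the Euler characteristic is 9 − 10 + 3 = 2, which agrees with 3 − 1 + 0 = 2.

H_0 = Z^3,  H_1 = Z,  H_2 = 0.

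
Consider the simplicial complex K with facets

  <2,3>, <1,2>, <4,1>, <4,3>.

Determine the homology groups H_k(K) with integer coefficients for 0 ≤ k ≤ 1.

H_0 ≅ Z,  H_1 ≅ Z.

Take the total order 1 < 2 < 3 < 4 on the vertex set. Then K (dimension 1) consists of the simplices:

  0-simplices (4): [1], [2], [3], [4]
  1-simplices (4): [1,2], [1,4], [2,3], [3,4]

giving chain groups C_0 ≅ Z^4, C_1 ≅ Z^4.

∂_1: C_1 → C_0 sends each edge [p,q] (with p < q) to q − p. For instance
  ∂[1,4] = [4] − [1].
As a 4×4 matrix over Z this has rank 3, with invariant factors (1,1,1).

Computing H_k = (kernel of ∂_k) / (image of ∂_{k+1}):

  H_0: rank C_0 − rank ∂_1 = 4 − 3 = 1, and the invariant factors of ∂_1 are all 1, so H_0 = Z.
  H_1: rank ker ∂_1 − rank ∂_2 = (4 − 3) − 0 = 1, and there is no ∂_2, so H_1 = Z.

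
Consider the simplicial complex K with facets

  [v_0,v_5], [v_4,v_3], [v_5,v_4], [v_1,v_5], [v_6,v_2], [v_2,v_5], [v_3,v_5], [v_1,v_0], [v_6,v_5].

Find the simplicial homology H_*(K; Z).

Fix the vertex order v_0 < v_1 < v_2 < v_3 < v_4 < v_5 < v_6 and write every simplex with vertices in increasing order. Then dim K = 1 and the simplices of K are:

  0-simplices (7): [v_0], [v_1], [v_2], [v_3], [v_4], [v_5], [v_6]
  1-simplices (9): [v_0,v_1], [v_0,v_5], [v_1,v_5], [v_2,v_5], [v_2,v_6], [v_3,v_4], [v_3,v_5], [v_4,v_5], [v_5,v_6]

giving chain groups C_0 ≅ Z^7, C_1 ≅ Z^9.

The boundary map ∂_1: C_1 → C_0 maps an edge to its endpoints' difference, ∂[p,q] = q − p.
The resulting 7×9 matrix has rank 6, and its Smith normal form has invariant factors (1,1,1,1,1,1).

Reading off H_k = ker ∂_k / im ∂_{k+1}:

  H_0: rank C_0 − rank ∂_1 = 7 − 6 = 1, and the invariant factors of ∂_1 are all 1, so H_0 = Z.
  H_1: rank ker ∂_1 − rank ∂_2 = (9 − 6) − 0 = 3, and there is no ∂_2, so H_1 = Z^3.

As a check, the Euler characteristic is 7 − 9 = -2, which agrees with 1 − 3 = -2.

H_0 ≅ Z,  H_1 ≅ Z^3.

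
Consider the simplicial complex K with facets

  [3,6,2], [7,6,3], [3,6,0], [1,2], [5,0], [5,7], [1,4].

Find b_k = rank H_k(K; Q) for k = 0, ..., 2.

Take the total order 0 < 1 < 2 < 3 < 4 < 5 < 6 < 7 on the vertex set. Then K (dimension 2) consists of the simplices:

  0-simplices (8): [0], [1], [2], [3], [4], [5], [6], [7]
  1-simplices (11): [0,3], [0,5], [0,6], [1,2], [1,4], [2,3], [2,6], [3,6], [3,7], [5,7], [6,7]
  2-simplices (3): [0,3,6], [2,3,6], [3,6,7]

so the chain groups are C_0 ≅ Z^8, C_1 ≅ Z^11, C_2 ≅ Z^3.

Boundary ∂_1: C_1 → C_0 sends each edge [p,q] (with p < q) to q − p.
The 8×11 boundary matrix has rank 7 and Smith normal form diag(1,1,1,1,1,1,1).

∂_2: C_2 → C_1 acts by ∂[p,q,r] = [q,r] − [p,r] + [p,q]. For instance
  ∂[0,3,6] = [3,6] − [0,6] + [0,3],
  ∂[3,6,7] = [6,7] − [3,7] + [3,6].
The 11×3 boundary matrix has rank 3 and Smith normal form diag(1,1,1).

Reading off H_k = ker ∂_k / im ∂_{k+1}:

  H_0: rank C_0 − rank ∂_1 = 8 − 7 = 1, and the invariant factors of ∂_1 are all 1, so H_0 = Z.
  H_1: rank ker ∂_1 − rank ∂_2 = (11 − 7) − 3 = 1, and the invariant factors of ∂_2 are all 1, so H_1 = Z.
  H_2: rank ker ∂_2 − rank ∂_3 = (3 − 3) − 0 = 0, and there is no ∂_3, so H_2 = 0.

As a check, the Euler characteristic is 8 − 11 + 3 = 0, which agrees with 1 − 1 + 0 = 0.

Hence the Betti numbers are b_0 = 1, b_1 = 1, b_2 = 0.

b_0 = 1, b_1 = 1, b_2 = 0.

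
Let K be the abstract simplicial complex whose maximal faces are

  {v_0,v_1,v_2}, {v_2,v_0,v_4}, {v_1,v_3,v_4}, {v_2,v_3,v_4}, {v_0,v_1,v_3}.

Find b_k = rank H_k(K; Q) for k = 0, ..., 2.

b_0 = 1, b_1 = 1, b_2 = 0.

We work with the vertex ordering v_0 < v_1 < v_2 < v_3 < v_4. The simplices of K, each written with vertices in increasing order, are:

  0-simplices (5): [v_0], [v_1], [v_2], [v_3], [v_4]
  1-simplices (10): [v_0,v_1], [v_0,v_2], [v_0,v_3], [v_0,v_4], [v_1,v_2], [v_1,v_3], [v_1,v_4], [v_2,v_3], [v_2,v_4], [v_3,v_4]
  2-simplices (5): [v_0,v_1,v_2], [v_0,v_1,v_3], [v_0,v_2,v_4], [v_1,v_3,v_4], [v_2,v_3,v_4]

Hence C_0 ≅ Z^5, C_1 ≅ Z^10, C_2 ≅ Z^5.

The boundary map ∂_1: C_1 → C_0 maps an edge to its endpoints' difference, ∂[p,q] = q − p. For instance
  ∂[v_0,v_4] = [v_4] − [v_0].
The 5×10 boundary matrix has rank 4 and Smith normal form diag(1,1,1,1).

Boundary ∂_2: C_2 → C_1 sends each 2-simplex [p,q,r] to [q,r] − [p,r] + [p,q]. For instance
  ∂[v_1,v_3,v_4] = [v_3,v_4] − [v_1,v_4] + [v_1,v_3],
  ∂[v_0,v_1,v_3] = [v_1,v_3] − [v_0,v_3] + [v_0,v_1].
As a 10×5 matrix over Z this has rank 5, with invariant factors (1,1,1,1,1).

From H_k ≅ ker(∂_k) / im(∂_{k+1}) we obtain:

  H_0: rank C_0 − rank ∂_1 = 5 − 4 = 1, and the invariant factors of ∂_1 are all 1, so H_0 ≅ Z.
  H_1: rank ker ∂_1 − rank ∂_2 = (10 − 4) − 5 = 1, and the invariant factors of ∂_2 are all 1, so H_1 ≅ Z.
  H_2: rank ker ∂_2 − rank ∂_3 = (5 − 5) − 0 = 0, and there is no ∂_3, so H_2 ≅ 0.

Hence the Betti numbers are b_0 = 1, b_1 = 1, b_2 = 0.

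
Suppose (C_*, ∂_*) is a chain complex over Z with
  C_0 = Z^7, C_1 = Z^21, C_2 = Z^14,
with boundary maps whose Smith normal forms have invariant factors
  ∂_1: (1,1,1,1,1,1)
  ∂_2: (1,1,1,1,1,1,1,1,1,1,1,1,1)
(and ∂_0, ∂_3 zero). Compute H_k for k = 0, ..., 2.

H_0: b_0 = 7 − 0 − 6 = 1; torsion from ∂_1 factors > 1: none. So H_0 = Z.
H_1: b_1 = 21 − 6 − 13 = 2; torsion from ∂_2 factors > 1: none. So H_1 = Z^2.
H_2: b_2 = 14 − 13 − 0 = 1; torsion from ∂_3 factors > 1: none. So H_2 = Z.

H_0 = Z,  H_1 = Z^2,  H_2 = Z.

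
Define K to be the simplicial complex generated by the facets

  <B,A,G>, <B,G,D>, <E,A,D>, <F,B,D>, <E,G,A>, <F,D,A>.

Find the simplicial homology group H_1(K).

Order the vertices as A < B < D < E < F < G. Listing each simplex with vertices in this order, K has dimension 2 with simplices:

  0-simplices (6): A, B, D, E, F, G
  1-simplices (12): AB, AD, AE, AF, AG, BD, BF, BG, DE, DF, DG, EG
  2-simplices (6): ABG, ADE, ADF, AEG, BDF, BDG

Hence C_0 ≅ Z^6, C_1 ≅ Z^12, C_2 ≅ Z^6.

Boundary ∂_1: C_1 → C_0 maps an edge to its endpoints' difference, ∂[p,q] = q − p. For instance
  ∂AD = D − A.
The resulting 6×12 matrix has rank 5, and its Smith normal form has invariant factors (1,1,1,1,1).

Boundary ∂_2: C_2 → C_1 maps a triangle to the signed sum of its edges. For instance
  ∂ABG = BG − AG + AB,
  ∂AEG = EG − AG + AE.
The resulting 12×6 matrix has rank 6, and its Smith normal form has invariant factors (1,1,1,1,1,1).

Now H_k = ker ∂_k / im ∂_{k+1}, so:

  H_1: rank ker ∂_1 − rank ∂_2 = (12 − 5) − 6 = 1, and the invariant factors of ∂_2 are all 1, so H_1 = Z.

H_1 = Z.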